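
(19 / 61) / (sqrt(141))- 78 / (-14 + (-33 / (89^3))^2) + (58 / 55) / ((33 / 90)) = 19 * sqrt(141) / 8601 + 7111802273272938 / 841886306756165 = 8.47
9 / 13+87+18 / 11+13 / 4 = 52955 / 572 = 92.58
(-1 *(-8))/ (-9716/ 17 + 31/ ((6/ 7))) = -0.01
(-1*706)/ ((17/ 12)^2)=-101664/ 289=-351.78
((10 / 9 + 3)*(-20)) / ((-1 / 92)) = 68080 / 9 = 7564.44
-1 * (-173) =173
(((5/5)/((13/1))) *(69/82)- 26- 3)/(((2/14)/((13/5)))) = -43183/82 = -526.62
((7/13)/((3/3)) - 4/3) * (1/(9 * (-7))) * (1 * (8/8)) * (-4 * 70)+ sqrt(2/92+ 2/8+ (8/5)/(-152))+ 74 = sqrt(4988355)/4370+ 24734/351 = 70.98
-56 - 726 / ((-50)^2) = -70363 / 1250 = -56.29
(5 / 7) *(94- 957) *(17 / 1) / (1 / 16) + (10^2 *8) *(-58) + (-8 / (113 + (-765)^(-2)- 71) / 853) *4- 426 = -31480060374820186 / 146763901921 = -214494.57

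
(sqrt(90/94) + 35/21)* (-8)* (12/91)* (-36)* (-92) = -529920/91 - 953856* sqrt(235)/4277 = -9242.13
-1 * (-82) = 82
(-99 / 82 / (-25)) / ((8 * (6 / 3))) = 99 / 32800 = 0.00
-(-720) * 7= 5040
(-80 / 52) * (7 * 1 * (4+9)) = -140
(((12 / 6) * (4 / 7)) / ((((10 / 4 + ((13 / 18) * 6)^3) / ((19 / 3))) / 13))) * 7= 35568 / 4529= 7.85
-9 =-9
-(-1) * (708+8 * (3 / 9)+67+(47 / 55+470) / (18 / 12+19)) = 800.64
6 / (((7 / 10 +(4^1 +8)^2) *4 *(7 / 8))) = 120 / 10129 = 0.01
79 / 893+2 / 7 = 2339 / 6251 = 0.37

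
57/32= 1.78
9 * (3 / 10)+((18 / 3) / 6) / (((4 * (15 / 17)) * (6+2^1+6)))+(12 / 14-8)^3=-2977607 / 8232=-361.71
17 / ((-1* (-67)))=17 / 67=0.25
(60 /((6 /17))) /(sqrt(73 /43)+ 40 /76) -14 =78.93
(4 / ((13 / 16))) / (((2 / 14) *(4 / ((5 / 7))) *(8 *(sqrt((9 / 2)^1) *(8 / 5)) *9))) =25 *sqrt(2) / 1404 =0.03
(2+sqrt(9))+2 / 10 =26 / 5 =5.20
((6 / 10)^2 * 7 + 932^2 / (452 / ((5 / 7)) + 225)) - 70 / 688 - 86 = 929.04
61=61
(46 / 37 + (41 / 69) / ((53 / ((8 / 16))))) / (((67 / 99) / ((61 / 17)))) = 680315493 / 102744634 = 6.62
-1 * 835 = -835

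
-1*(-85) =85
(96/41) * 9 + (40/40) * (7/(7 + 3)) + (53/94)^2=40015331/1811380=22.09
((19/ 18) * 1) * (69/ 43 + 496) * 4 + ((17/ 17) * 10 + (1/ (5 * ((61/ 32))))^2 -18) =75349716038/ 36000675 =2093.01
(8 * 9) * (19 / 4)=342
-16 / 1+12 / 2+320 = 310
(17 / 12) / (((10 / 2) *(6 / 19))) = 0.90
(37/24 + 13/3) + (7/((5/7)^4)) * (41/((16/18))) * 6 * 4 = 148872167/5000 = 29774.43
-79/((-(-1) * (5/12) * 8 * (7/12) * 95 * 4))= -711/6650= -0.11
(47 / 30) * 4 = 94 / 15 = 6.27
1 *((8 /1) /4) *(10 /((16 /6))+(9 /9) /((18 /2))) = 139 /18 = 7.72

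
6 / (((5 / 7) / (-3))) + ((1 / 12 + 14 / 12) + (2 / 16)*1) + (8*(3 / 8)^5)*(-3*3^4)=-783181 / 20480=-38.24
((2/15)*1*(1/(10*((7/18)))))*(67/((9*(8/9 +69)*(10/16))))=3216/550375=0.01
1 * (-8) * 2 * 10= -160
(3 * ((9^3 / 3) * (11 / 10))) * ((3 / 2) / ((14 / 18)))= 216513 / 140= 1546.52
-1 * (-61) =61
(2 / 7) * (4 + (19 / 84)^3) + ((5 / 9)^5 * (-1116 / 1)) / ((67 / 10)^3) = 0.95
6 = 6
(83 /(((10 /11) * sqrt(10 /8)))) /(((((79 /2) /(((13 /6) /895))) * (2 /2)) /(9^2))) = 320463 * sqrt(5) /1767625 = 0.41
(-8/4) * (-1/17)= 2/17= 0.12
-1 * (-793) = 793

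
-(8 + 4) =-12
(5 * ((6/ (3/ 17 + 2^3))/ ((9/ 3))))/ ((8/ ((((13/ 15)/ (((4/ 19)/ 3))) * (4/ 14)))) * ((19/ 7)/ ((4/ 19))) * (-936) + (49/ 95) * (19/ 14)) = -1700/ 38029427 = -0.00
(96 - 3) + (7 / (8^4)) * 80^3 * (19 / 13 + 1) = 29209 / 13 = 2246.85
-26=-26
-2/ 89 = -0.02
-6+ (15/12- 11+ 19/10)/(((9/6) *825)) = -148657/24750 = -6.01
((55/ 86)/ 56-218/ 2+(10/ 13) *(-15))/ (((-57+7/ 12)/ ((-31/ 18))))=-3.68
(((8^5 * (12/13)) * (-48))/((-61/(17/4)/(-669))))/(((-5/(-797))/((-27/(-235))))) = -1154807382933504/931775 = -1239362918.02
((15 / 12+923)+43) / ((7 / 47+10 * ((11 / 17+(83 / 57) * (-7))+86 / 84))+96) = 88.51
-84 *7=-588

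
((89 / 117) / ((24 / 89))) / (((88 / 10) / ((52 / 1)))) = 39605 / 2376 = 16.67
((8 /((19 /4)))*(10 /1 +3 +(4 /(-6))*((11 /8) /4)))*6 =2452 /19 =129.05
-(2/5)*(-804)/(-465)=-536/775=-0.69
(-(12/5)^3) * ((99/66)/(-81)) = 32/125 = 0.26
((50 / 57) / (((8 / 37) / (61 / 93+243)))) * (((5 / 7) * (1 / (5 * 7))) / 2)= 5240125 / 519498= 10.09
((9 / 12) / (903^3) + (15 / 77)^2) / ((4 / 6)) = 4508047021 / 79194696504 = 0.06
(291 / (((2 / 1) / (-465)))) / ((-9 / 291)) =4375185 / 2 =2187592.50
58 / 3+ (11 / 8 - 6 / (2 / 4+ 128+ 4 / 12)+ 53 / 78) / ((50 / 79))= 90464473 / 4019600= 22.51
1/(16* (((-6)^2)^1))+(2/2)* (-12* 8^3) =-3538943/576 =-6144.00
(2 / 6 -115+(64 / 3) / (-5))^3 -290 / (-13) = -73811179202 / 43875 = -1682306.08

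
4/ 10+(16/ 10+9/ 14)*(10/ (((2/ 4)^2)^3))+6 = 50464/ 35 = 1441.83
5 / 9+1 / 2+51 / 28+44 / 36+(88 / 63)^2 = 96055 / 15876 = 6.05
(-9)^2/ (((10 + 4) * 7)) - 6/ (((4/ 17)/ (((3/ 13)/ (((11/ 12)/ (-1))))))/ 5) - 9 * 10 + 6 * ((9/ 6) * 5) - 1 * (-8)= -4.08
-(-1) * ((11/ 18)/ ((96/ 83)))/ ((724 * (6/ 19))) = 17347/ 7506432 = 0.00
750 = 750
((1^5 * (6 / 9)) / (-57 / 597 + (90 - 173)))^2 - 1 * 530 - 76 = -372834440495 / 615238416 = -606.00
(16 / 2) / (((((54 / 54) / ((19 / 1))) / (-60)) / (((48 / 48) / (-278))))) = 4560 / 139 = 32.81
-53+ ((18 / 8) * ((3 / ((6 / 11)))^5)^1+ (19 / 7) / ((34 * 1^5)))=171679541 / 15232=11270.98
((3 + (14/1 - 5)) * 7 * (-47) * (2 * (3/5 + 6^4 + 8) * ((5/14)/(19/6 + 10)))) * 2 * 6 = -264885984/79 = -3352987.14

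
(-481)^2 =231361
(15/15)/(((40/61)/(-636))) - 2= -9719/10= -971.90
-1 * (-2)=2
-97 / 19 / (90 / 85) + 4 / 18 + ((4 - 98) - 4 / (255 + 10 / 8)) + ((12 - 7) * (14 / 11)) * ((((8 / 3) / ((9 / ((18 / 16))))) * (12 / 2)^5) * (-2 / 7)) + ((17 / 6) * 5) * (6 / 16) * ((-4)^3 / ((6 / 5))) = -19645323967 / 3856050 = -5094.68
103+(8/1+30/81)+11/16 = 48409/432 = 112.06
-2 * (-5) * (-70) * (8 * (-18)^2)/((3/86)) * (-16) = 832204800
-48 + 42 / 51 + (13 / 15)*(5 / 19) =-45493 / 969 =-46.95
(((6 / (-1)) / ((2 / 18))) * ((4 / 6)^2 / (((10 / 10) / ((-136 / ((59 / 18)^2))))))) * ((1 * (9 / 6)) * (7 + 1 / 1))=12690432 / 3481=3645.63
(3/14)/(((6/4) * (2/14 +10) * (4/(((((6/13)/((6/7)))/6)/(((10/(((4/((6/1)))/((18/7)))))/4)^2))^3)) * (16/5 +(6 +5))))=80707214/362028803657567596875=0.00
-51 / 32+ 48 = 1485 / 32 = 46.41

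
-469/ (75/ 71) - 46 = -36749/ 75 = -489.99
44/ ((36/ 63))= 77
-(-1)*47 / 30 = 47 / 30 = 1.57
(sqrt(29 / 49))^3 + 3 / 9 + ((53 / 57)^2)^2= 29 * sqrt(29) / 343 + 11409148 / 10556001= 1.54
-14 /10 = -7 /5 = -1.40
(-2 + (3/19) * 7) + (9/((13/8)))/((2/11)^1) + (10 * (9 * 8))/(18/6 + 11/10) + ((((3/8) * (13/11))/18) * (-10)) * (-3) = 183506679/891176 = 205.92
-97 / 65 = -1.49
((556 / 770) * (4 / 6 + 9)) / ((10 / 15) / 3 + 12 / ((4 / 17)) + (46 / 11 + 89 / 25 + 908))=60465 / 8376326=0.01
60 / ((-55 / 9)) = -108 / 11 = -9.82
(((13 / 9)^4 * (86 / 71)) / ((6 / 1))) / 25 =1228123 / 34937325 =0.04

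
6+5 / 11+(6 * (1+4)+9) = 500 / 11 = 45.45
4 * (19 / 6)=12.67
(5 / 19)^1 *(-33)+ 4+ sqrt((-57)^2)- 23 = 557 / 19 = 29.32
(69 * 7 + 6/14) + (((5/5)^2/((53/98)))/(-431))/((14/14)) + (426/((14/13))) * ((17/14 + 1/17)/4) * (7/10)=571.56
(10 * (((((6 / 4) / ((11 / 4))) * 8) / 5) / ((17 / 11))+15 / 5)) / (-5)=-7.13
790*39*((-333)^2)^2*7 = 2651958187130070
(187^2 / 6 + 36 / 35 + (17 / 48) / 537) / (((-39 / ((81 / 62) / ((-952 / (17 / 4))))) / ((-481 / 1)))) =-583734278181 / 1392133120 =-419.31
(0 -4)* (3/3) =-4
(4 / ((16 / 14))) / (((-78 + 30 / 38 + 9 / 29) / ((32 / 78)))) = -0.02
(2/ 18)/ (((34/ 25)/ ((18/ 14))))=25/ 238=0.11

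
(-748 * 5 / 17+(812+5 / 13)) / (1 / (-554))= -328181.08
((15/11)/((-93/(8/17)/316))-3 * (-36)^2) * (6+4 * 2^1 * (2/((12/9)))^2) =-541233024/5797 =-93364.33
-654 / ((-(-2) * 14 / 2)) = -327 / 7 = -46.71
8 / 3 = 2.67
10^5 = 100000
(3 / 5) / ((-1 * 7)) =-0.09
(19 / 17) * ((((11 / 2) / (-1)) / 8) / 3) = -209 / 816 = -0.26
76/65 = 1.17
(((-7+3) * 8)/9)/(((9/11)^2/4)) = -15488/729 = -21.25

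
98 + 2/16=785/8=98.12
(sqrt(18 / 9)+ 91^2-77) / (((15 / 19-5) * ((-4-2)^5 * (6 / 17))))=323 * sqrt(2) / 3732480+ 662473 / 933120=0.71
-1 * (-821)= 821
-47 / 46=-1.02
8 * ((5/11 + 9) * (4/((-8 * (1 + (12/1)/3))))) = -416/55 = -7.56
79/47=1.68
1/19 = 0.05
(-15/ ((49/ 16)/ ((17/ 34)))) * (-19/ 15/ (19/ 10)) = 80/ 49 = 1.63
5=5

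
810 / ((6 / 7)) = 945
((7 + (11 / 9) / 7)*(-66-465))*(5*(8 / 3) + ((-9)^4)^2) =-3443910933604 / 21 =-163995758743.05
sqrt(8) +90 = 2 * sqrt(2) +90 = 92.83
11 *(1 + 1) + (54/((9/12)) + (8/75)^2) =528814/5625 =94.01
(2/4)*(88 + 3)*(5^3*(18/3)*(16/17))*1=546000/17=32117.65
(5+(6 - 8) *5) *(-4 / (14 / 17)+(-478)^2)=-7996770 / 7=-1142395.71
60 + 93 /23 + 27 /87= 42924 /667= 64.35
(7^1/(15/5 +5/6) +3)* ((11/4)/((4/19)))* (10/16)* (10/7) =579975/10304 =56.29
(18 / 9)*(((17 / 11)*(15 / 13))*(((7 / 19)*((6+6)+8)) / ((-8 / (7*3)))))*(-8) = 1499400 / 2717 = 551.86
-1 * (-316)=316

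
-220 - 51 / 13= -2911 / 13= -223.92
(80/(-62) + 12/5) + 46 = 7302/155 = 47.11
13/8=1.62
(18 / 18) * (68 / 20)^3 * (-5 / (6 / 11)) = -54043 / 150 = -360.29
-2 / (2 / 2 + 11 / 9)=-9 / 10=-0.90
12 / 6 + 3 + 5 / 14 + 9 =201 / 14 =14.36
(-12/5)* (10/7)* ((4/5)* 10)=-192/7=-27.43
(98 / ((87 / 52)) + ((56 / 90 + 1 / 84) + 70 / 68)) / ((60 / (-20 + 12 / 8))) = -18.57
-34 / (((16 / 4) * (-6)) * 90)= 17 / 1080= 0.02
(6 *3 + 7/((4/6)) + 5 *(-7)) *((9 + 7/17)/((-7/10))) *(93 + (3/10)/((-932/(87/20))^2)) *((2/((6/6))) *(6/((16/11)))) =138621976653303/2067325120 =67053.79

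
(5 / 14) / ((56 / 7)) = 5 / 112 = 0.04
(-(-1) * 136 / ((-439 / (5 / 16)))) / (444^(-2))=-8378280 / 439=-19084.92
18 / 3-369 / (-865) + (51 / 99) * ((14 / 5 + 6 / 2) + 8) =128792 / 9515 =13.54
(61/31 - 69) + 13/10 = -20377/310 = -65.73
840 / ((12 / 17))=1190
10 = 10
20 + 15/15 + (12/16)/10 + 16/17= 14971/680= 22.02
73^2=5329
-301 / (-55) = 301 / 55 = 5.47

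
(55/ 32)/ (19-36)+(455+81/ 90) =1239773/ 2720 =455.80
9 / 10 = 0.90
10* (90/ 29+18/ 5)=1944/ 29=67.03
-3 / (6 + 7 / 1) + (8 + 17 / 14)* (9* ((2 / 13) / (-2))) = -1203 / 182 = -6.61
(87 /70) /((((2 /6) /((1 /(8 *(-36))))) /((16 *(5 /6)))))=-0.17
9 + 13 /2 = 31 /2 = 15.50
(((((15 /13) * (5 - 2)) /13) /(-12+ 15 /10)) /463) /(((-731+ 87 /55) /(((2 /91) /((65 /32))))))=10560 /12997497981013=0.00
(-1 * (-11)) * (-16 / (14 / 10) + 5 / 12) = -10175 / 84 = -121.13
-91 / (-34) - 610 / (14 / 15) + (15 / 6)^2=-644.64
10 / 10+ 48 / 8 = 7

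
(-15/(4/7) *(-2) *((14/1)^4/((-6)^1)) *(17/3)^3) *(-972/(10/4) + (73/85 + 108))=462310485140/27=17122610560.74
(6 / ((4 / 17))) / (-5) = -51 / 10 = -5.10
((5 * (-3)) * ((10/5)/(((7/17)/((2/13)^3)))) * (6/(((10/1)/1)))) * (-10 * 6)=9.55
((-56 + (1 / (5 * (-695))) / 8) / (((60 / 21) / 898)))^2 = 23941698964450444849 / 77284000000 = 309788558.62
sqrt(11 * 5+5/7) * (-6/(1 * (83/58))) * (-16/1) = 5568 * sqrt(2730)/581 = 500.73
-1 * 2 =-2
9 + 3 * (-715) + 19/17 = -36293/17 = -2134.88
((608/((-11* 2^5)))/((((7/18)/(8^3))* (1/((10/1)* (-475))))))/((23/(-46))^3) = -86414961.04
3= 3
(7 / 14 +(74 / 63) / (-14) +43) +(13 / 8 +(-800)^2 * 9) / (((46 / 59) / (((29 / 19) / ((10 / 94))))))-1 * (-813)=1634190038465981 / 15417360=105996749.02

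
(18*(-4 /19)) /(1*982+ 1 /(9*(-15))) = -9720 /2518811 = -0.00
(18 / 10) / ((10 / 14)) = 63 / 25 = 2.52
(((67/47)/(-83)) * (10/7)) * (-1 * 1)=670/27307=0.02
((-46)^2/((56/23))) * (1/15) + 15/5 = 12797/210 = 60.94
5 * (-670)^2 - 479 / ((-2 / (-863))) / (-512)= 2298781377 / 1024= 2244903.69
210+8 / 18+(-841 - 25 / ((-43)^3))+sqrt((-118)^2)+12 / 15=-1830965578 / 3577815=-511.76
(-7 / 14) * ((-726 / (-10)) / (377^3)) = -0.00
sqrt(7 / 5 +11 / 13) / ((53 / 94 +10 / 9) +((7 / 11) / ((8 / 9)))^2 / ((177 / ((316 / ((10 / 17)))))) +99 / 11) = 0.12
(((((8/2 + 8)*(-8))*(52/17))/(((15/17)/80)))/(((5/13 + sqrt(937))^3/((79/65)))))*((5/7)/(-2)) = -824570042920/54262682114697 + 714928213064*sqrt(937)/54262682114697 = 0.39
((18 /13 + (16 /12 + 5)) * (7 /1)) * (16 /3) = 33712 /117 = 288.14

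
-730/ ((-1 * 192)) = 365/ 96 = 3.80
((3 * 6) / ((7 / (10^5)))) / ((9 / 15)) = 3000000 / 7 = 428571.43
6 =6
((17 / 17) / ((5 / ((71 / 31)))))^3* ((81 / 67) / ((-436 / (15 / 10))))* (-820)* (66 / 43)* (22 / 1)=2588819654718 / 233880948475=11.07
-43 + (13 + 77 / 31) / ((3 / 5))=-533 / 31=-17.19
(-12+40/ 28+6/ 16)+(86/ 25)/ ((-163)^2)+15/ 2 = -100293159/ 37196600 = -2.70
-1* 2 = -2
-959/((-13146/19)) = 2603/1878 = 1.39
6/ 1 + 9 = 15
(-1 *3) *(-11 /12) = 2.75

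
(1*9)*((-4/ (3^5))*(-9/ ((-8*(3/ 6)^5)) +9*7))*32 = -1408/ 3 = -469.33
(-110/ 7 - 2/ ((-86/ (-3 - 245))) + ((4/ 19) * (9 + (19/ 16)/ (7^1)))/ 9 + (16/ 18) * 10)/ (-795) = 94389/ 6062140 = 0.02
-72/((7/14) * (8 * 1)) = -18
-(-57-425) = 482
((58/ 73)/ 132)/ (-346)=-29/ 1667028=-0.00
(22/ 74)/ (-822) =-0.00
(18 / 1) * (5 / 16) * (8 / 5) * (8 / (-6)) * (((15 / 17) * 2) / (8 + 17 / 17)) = -40 / 17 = -2.35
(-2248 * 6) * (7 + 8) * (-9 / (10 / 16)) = 2913408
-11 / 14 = -0.79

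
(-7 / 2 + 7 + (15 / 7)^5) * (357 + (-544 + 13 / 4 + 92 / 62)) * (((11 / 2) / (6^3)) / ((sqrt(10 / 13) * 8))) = -406826791789 * sqrt(130) / 144050780160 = -32.20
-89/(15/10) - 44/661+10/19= -2218180/37677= -58.87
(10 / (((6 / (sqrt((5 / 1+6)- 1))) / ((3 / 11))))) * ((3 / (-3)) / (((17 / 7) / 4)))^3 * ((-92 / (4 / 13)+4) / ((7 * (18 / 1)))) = 2312800 * sqrt(10) / 486387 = 15.04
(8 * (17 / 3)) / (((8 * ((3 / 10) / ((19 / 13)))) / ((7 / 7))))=3230 / 117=27.61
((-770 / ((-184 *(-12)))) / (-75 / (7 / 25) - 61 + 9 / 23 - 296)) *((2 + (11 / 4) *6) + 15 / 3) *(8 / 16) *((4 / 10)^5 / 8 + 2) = 79216291 / 6032340000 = 0.01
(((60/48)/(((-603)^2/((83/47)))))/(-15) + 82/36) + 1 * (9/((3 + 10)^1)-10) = -7.03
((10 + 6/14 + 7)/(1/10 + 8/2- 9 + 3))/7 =-1220/931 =-1.31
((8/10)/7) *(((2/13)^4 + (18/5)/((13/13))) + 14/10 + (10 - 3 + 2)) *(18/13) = 5758128/2599051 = 2.22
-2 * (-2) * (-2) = -8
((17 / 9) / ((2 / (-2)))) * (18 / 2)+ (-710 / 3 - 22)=-827 / 3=-275.67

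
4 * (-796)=-3184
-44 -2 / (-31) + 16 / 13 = -17210 / 403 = -42.70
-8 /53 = -0.15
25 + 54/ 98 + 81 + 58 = 8063/ 49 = 164.55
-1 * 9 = -9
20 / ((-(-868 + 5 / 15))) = 60 / 2603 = 0.02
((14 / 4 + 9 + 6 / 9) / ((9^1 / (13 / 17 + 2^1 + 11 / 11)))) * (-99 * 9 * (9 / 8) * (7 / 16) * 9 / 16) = -1478169 / 1088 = -1358.61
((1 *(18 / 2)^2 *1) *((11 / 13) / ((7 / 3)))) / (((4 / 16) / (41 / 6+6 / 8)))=891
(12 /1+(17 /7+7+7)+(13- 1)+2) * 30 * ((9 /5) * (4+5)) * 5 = 721710 /7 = 103101.43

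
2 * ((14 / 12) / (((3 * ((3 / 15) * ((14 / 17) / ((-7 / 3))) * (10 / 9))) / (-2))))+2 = 131 / 6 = 21.83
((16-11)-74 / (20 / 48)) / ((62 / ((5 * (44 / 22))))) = -863 / 31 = -27.84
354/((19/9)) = 3186/19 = 167.68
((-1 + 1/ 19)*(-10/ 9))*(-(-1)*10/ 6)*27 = 900/ 19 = 47.37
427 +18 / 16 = 3425 / 8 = 428.12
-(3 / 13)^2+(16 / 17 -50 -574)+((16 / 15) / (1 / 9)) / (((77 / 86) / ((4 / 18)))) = -2059775659 / 3318315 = -620.73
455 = 455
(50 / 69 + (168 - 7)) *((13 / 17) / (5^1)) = 145067 / 5865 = 24.73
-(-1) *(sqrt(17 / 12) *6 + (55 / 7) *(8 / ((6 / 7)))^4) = sqrt(51) + 4829440 / 81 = 59629.86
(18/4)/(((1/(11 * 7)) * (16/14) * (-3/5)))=-8085/16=-505.31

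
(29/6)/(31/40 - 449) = -580/53787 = -0.01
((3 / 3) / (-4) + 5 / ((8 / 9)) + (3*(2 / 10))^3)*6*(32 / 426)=22364 / 8875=2.52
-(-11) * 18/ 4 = 99/ 2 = 49.50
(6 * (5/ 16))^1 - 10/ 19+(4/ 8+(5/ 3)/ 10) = 919/ 456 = 2.02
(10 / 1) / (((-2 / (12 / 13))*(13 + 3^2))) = -30 / 143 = -0.21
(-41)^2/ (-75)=-1681/ 75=-22.41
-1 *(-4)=4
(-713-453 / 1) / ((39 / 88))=-102608 / 39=-2630.97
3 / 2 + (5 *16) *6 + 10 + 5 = 993 / 2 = 496.50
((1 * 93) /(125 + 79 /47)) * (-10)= -7.34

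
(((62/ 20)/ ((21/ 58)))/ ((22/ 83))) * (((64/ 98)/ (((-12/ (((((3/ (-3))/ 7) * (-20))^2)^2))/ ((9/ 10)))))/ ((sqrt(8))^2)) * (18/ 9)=-238774400/ 9058973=-26.36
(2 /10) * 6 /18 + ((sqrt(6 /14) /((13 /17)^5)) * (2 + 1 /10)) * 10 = 1 /15 + 4259571 * sqrt(21) /371293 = 52.64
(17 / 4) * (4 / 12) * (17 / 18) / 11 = 289 / 2376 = 0.12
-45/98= -0.46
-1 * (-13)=13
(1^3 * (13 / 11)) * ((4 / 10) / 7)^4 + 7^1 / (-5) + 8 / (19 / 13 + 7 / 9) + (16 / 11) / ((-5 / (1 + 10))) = -1.03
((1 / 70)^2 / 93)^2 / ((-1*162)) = -1 / 33641323380000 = -0.00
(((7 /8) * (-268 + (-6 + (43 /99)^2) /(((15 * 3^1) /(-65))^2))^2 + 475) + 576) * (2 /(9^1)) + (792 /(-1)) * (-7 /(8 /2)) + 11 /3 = 383017352096661163 /22688893517796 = 16881.27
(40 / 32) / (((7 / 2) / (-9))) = -45 / 14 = -3.21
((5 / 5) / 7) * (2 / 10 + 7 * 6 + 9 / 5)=44 / 7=6.29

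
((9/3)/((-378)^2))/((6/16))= 0.00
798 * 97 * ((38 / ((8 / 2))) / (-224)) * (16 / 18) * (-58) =1015493 / 6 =169248.83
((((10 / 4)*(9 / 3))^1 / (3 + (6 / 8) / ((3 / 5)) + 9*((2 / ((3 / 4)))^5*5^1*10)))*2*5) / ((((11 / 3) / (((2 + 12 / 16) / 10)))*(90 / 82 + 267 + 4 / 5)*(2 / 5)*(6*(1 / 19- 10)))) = -292125 / 20232013105696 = -0.00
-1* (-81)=81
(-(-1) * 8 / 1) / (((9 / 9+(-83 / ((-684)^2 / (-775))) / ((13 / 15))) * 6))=2703168 / 2349001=1.15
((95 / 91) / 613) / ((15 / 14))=0.00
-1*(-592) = 592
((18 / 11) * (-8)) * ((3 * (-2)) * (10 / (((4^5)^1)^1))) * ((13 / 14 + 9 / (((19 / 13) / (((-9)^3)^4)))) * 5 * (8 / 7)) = 312268217010384375 / 40964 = 7622991334107.62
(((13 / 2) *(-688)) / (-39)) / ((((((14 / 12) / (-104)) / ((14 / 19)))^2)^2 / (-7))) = -1947123817906176 / 130321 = -14940982787.93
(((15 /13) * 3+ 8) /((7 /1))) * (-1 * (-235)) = 384.78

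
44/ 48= 11/ 12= 0.92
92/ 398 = 46/ 199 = 0.23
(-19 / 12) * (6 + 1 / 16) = -1843 / 192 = -9.60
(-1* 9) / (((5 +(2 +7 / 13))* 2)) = -117 / 196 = -0.60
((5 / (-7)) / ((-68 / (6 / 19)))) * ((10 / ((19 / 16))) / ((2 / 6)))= 3600 / 42959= 0.08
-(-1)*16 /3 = 16 /3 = 5.33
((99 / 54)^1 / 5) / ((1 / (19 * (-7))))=-1463 / 30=-48.77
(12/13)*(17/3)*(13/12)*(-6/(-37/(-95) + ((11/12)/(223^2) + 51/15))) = -385499208/42966065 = -8.97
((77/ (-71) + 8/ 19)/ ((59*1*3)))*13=-11635/ 238773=-0.05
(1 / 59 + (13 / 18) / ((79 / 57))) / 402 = 15047 / 11242332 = 0.00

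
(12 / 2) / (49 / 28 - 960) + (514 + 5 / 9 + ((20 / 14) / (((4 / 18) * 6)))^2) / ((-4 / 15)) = -1933.89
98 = 98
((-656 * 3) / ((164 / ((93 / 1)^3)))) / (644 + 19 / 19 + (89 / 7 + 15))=-67565988 / 4709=-14348.27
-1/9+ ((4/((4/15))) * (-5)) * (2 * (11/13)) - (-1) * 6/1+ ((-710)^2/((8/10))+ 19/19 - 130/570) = 1400500532/2223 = 630004.74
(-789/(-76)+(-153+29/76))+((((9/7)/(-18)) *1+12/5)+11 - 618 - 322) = -710824/665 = -1068.91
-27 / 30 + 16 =151 / 10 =15.10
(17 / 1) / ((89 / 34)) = 578 / 89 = 6.49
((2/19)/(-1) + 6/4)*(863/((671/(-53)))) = -2424167/25498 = -95.07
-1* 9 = -9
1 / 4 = 0.25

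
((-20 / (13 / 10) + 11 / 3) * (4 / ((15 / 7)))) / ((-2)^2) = -3199 / 585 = -5.47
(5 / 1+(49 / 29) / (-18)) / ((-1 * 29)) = -2561 / 15138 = -0.17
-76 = -76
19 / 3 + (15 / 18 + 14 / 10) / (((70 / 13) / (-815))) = -331.70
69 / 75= 23 / 25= 0.92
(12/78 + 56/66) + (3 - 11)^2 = 27886/429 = 65.00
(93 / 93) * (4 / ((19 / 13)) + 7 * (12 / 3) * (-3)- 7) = -1677 / 19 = -88.26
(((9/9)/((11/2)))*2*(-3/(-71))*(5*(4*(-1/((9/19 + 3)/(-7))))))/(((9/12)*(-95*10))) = -112/128865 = -0.00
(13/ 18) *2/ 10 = 13/ 90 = 0.14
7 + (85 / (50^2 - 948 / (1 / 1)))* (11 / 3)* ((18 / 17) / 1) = 5597 / 776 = 7.21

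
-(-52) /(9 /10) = 520 /9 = 57.78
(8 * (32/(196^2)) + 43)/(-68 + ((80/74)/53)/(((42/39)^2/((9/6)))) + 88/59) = -11946963041/18468279879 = -0.65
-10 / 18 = -5 / 9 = -0.56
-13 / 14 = -0.93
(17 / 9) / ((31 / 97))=1649 / 279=5.91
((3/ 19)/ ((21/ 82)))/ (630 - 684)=-41/ 3591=-0.01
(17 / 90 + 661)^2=3541083049 / 8100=437170.75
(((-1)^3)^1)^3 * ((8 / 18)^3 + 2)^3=-3525688648 / 387420489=-9.10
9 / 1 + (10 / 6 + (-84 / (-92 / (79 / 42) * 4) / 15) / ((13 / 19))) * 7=752027 / 35880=20.96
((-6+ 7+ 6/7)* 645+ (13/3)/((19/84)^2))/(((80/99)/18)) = 2887746147/101080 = 28568.92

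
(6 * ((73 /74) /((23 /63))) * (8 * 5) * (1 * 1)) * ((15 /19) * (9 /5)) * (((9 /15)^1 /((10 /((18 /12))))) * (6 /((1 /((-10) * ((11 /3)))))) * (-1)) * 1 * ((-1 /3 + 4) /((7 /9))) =1390879512 /16169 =86021.37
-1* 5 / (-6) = 5 / 6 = 0.83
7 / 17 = 0.41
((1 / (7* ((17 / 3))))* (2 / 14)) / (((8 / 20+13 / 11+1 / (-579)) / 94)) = 4490145 / 20957447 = 0.21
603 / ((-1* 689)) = -603 / 689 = -0.88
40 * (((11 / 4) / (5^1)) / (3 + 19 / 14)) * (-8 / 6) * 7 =-8624 / 183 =-47.13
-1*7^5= -16807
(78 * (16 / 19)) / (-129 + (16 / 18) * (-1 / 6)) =-33696 / 66253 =-0.51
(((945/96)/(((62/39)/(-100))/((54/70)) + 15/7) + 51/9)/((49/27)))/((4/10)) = 3481974315/245283808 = 14.20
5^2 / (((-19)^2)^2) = 25 / 130321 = 0.00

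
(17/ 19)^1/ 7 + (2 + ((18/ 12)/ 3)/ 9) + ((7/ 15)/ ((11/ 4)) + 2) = 573169/ 131670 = 4.35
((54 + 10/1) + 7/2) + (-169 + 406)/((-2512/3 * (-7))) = 1187631/17584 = 67.54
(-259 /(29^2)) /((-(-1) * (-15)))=259 /12615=0.02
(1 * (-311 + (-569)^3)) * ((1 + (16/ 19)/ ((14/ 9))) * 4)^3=-101573189397760000/ 2352637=-43174186837.05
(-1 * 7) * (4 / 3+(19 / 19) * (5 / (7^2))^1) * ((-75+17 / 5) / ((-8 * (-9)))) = 37769 / 3780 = 9.99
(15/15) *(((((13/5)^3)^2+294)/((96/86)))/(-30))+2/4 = -393834037/22500000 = -17.50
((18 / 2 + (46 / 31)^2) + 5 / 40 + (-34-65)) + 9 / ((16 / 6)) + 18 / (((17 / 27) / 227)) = 6405.23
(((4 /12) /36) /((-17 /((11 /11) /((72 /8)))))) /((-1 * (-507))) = -1 /8377668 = -0.00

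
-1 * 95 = -95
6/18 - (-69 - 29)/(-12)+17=55/6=9.17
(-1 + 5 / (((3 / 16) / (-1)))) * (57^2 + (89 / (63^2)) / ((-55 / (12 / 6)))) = -58866942991 / 654885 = -89888.98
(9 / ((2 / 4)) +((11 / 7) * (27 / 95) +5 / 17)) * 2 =37.48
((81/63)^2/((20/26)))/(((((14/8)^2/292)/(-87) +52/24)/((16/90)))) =21136128/119862575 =0.18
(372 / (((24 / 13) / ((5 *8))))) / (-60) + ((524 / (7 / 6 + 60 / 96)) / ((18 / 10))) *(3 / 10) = -11041 / 129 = -85.59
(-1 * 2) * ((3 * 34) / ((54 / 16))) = -544 / 9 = -60.44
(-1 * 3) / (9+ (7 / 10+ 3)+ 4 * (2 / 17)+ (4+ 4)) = -510 / 3599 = -0.14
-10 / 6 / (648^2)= -5 / 1259712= -0.00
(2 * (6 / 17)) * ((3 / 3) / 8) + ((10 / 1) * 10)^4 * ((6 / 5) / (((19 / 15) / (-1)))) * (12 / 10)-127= -73440081985 / 646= -113684337.44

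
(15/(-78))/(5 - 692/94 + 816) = -235/994266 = -0.00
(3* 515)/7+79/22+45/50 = 86704/385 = 225.21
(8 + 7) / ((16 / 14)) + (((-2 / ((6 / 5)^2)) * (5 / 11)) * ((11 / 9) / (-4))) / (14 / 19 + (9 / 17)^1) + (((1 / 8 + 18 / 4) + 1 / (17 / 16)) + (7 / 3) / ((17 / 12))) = 92321189 / 4505544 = 20.49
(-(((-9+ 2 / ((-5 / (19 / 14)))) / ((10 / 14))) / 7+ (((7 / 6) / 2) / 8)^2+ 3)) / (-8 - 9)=1768831 / 27417600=0.06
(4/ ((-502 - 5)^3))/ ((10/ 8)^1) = -16/ 651619215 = -0.00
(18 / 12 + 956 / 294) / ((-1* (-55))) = 127 / 1470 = 0.09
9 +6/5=51/5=10.20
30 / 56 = 15 / 28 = 0.54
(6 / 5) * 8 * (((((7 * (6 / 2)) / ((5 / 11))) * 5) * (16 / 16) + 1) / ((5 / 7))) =77952 / 25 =3118.08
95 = 95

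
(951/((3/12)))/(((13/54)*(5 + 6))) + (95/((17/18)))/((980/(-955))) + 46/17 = 18795005/14014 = 1341.16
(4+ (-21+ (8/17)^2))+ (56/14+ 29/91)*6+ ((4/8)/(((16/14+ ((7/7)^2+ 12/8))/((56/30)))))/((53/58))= 9.41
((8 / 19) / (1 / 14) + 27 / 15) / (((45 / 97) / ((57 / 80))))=70907 / 6000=11.82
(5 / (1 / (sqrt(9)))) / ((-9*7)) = -5 / 21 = -0.24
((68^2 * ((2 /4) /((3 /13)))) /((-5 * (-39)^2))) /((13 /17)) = -1.72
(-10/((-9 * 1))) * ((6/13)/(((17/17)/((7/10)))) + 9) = 404/39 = 10.36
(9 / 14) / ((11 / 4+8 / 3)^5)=1119744 / 8122034375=0.00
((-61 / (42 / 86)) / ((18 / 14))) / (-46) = 2623 / 1242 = 2.11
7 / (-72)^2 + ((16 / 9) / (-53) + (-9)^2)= 22246067 / 274752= 80.97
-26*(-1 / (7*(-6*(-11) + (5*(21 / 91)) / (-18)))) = 2028 / 36001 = 0.06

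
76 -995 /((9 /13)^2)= -1999.99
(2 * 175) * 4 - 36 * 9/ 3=1292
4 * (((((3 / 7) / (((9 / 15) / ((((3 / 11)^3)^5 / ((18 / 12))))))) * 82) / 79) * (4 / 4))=15688138320 / 2310018237686855003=0.00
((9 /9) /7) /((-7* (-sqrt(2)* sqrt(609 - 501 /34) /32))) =0.02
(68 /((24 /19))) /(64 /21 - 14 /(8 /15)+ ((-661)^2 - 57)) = 4522 /36694627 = 0.00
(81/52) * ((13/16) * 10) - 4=277/32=8.66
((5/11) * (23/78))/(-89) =-115/76362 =-0.00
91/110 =0.83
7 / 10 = 0.70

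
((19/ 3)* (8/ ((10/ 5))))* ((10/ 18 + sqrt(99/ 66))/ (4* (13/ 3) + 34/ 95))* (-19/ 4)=-34295* sqrt(6)/ 10084 - 171475/ 45378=-12.11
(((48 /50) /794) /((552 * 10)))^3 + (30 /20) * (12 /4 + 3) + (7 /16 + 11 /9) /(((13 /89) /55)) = 7058385872031480648437617 /11133991953205875000000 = 633.95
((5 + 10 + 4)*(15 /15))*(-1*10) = -190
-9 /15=-3 /5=-0.60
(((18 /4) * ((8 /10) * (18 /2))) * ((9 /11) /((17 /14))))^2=416649744 /874225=476.59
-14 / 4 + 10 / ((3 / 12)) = 73 / 2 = 36.50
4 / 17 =0.24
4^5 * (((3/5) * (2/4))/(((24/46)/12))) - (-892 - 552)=42548/5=8509.60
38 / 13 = 2.92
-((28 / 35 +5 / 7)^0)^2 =-1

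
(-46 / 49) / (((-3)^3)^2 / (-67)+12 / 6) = 3082 / 29155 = 0.11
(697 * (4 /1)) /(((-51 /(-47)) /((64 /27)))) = 493312 /81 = 6090.27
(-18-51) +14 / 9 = -607 / 9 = -67.44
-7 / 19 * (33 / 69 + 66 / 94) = -8932 / 20539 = -0.43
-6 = -6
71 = 71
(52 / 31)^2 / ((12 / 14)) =9464 / 2883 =3.28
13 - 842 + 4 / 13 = -10773 / 13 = -828.69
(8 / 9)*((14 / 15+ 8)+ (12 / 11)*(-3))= 7472 / 1485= 5.03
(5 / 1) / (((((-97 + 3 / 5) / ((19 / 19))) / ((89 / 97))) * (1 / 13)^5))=-826126925 / 46754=-17669.65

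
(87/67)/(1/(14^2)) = 17052/67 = 254.51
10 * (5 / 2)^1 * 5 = 125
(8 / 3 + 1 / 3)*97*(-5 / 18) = -485 / 6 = -80.83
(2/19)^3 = 8/6859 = 0.00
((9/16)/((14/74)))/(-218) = -333/24416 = -0.01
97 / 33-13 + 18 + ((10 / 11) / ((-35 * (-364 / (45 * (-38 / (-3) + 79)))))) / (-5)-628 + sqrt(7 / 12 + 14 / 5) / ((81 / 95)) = -26071063 / 42042 + 19 * sqrt(3045) / 486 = -617.96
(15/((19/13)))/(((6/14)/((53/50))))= 4823/190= 25.38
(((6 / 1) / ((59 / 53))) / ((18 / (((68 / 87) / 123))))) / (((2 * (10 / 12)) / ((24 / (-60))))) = -7208 / 15783975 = -0.00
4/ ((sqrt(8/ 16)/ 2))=8 *sqrt(2)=11.31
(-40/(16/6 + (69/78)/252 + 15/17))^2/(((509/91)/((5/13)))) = 27790325821440/3187857492389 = 8.72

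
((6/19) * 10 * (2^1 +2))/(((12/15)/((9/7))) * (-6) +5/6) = -2400/551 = -4.36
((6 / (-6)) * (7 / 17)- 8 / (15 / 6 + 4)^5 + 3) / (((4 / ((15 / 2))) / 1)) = 4.85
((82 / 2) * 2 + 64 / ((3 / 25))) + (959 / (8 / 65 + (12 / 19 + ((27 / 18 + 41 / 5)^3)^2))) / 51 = 2152222322924074622 / 3497652617496871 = 615.33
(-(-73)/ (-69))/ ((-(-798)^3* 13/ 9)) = -73/ 50647569336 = -0.00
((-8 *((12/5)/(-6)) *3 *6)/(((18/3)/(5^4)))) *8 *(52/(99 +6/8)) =3328000/133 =25022.56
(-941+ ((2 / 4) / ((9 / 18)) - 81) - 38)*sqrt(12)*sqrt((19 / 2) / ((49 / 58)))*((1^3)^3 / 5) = -2118*sqrt(1653) / 35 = -2460.34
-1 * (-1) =1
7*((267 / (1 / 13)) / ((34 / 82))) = 996177 / 17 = 58598.65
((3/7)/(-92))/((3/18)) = -9/322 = -0.03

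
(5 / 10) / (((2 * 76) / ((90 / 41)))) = 45 / 6232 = 0.01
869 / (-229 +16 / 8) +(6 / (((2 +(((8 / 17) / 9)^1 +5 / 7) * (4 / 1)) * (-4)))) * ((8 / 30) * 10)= -2843831 / 615851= -4.62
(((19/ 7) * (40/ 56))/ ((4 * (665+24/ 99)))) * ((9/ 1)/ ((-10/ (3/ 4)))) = -0.00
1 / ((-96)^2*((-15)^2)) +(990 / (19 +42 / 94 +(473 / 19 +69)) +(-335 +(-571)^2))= 3797785860946423 / 11659852800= 325714.73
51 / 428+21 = 9039 / 428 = 21.12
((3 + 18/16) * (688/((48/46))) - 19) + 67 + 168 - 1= 11739/4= 2934.75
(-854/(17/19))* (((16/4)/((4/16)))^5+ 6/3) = -17014226628/17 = -1000836860.47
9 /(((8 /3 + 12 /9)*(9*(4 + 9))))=1 /52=0.02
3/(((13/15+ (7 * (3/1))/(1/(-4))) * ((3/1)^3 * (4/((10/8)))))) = -0.00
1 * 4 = 4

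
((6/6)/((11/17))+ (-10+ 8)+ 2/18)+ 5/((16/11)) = 4901/1584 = 3.09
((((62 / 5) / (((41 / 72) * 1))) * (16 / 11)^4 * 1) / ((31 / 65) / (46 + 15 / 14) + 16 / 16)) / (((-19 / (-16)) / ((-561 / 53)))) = -681713332125696 / 792587075731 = -860.11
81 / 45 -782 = -3901 / 5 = -780.20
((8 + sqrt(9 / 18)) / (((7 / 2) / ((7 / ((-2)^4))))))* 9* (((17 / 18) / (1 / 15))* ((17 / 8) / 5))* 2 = 867* sqrt(2) / 128 + 867 / 8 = 117.95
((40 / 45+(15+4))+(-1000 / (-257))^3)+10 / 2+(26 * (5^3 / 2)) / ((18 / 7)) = 72896871013 / 101847558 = 715.74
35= 35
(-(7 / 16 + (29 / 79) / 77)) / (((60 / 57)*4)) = -163571 / 1557248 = -0.11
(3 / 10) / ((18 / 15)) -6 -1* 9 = -59 / 4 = -14.75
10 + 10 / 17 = 180 / 17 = 10.59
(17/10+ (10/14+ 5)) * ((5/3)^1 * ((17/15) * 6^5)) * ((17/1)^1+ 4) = 11434608/5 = 2286921.60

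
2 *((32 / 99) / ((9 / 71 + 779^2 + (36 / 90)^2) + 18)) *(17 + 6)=1306400 / 53320174083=0.00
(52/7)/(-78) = -2/21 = -0.10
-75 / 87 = -25 / 29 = -0.86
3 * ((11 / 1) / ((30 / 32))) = 176 / 5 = 35.20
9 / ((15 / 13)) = 39 / 5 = 7.80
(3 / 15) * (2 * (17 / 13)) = 34 / 65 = 0.52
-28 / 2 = -14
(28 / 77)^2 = 16 / 121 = 0.13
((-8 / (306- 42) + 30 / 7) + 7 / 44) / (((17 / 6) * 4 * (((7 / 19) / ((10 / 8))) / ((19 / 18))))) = 7362595 / 5277888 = 1.39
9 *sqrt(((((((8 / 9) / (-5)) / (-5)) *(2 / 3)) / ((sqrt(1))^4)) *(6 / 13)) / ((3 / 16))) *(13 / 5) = 16 *sqrt(78) / 25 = 5.65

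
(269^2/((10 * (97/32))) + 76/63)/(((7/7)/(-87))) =-2116325692/10185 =-207788.48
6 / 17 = 0.35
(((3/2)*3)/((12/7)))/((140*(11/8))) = 3/220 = 0.01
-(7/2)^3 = -343/8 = -42.88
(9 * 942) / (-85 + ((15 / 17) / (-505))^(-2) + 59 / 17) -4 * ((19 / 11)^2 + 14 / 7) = -120696400854 / 6062709719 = -19.91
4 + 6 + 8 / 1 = 18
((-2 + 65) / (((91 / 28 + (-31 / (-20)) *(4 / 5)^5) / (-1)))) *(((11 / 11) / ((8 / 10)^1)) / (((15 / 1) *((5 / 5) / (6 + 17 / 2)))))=-9515625 / 469738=-20.26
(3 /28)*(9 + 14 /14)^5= 75000 /7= 10714.29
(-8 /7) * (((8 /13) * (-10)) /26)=0.27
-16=-16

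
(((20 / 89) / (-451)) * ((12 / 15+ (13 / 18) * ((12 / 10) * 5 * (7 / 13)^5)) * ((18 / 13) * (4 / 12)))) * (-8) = 2483008 / 1354848157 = 0.00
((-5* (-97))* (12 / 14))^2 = 8468100 / 49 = 172818.37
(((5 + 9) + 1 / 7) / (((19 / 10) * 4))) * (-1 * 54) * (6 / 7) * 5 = -430.67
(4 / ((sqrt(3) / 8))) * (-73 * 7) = -16352 * sqrt(3) / 3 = -9440.83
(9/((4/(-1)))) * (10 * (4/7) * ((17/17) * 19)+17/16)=-110511/448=-246.68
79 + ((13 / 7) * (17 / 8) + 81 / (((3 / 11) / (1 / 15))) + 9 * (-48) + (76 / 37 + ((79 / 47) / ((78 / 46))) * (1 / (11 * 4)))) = -68343569251 / 208888680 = -327.18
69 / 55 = 1.25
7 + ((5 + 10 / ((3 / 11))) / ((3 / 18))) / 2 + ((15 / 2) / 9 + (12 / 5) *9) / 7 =28393 / 210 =135.20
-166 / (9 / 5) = -830 / 9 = -92.22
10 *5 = 50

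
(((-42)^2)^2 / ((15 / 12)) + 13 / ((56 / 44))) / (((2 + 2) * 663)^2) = 174255691 / 492317280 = 0.35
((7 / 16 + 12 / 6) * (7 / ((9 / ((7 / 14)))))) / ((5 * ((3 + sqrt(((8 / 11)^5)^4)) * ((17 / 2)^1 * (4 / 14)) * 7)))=2360305638691 / 643709887516320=0.00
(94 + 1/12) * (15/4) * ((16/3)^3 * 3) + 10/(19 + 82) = 145957210/909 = 160568.99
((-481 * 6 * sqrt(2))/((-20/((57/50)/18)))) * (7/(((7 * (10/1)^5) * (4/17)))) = 155363 * sqrt(2)/400000000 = 0.00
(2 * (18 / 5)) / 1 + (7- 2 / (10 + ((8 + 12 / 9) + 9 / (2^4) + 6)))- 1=81558 / 6215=13.12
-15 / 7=-2.14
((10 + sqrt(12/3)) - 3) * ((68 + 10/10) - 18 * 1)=459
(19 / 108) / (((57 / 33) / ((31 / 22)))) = 31 / 216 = 0.14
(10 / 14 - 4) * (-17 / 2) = 391 / 14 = 27.93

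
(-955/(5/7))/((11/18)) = -24066/11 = -2187.82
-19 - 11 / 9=-182 / 9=-20.22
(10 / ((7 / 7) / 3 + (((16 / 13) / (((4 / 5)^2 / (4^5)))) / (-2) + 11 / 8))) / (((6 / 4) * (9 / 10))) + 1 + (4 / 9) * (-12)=-11980813 / 2760003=-4.34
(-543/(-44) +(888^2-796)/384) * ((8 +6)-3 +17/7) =27713.46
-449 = -449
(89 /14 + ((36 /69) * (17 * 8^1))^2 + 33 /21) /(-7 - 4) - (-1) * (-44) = -40931159 /81466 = -502.43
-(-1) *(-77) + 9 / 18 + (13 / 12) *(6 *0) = -153 / 2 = -76.50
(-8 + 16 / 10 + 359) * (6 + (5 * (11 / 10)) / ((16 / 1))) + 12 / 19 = 6801811 / 3040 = 2237.44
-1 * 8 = -8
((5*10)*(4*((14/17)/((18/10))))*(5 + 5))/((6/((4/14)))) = 43.57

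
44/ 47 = 0.94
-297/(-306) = 33/34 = 0.97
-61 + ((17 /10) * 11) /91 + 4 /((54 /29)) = -1440941 /24570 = -58.65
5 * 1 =5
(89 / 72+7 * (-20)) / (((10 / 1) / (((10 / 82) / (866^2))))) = -9991 / 4427740224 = -0.00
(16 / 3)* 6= 32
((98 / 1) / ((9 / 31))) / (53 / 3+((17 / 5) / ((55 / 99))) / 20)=1519000 / 80877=18.78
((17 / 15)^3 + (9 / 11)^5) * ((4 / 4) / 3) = 990533938 / 1630641375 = 0.61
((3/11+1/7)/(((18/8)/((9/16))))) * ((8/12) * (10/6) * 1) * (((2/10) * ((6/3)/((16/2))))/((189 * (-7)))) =-4/916839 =-0.00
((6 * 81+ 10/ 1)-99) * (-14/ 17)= -5558/ 17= -326.94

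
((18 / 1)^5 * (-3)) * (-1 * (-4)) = -22674816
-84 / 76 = -1.11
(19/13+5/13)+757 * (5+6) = 108275/13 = 8328.85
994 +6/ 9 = 2984/ 3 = 994.67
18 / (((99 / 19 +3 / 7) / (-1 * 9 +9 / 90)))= -35511 / 1250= -28.41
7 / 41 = 0.17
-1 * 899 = -899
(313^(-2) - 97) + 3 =-9209085 / 97969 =-94.00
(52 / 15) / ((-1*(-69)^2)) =-52 / 71415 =-0.00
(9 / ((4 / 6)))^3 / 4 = 19683 / 32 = 615.09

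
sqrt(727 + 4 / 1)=sqrt(731)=27.04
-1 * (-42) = 42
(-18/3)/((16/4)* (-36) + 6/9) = 9/215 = 0.04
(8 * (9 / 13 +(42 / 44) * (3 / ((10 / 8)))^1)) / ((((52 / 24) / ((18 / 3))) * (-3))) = -204768 / 9295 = -22.03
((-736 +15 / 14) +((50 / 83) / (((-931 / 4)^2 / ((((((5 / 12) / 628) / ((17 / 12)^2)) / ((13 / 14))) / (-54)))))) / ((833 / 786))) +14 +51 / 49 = -21811287387896577659 / 30298178060832318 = -719.89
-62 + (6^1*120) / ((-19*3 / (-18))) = 3142 / 19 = 165.37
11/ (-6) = -11/ 6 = -1.83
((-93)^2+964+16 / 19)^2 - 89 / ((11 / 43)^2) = 4037198953328 / 43681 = 92424600.02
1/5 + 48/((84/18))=367/35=10.49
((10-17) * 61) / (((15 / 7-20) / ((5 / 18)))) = 2989 / 450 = 6.64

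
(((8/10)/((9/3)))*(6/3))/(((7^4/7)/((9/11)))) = 24/18865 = 0.00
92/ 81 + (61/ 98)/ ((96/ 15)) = 313217/ 254016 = 1.23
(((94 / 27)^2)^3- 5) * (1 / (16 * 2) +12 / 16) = 17198316965275 / 12397455648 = 1387.25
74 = 74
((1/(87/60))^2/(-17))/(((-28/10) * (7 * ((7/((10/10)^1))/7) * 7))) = 1000/4903871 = 0.00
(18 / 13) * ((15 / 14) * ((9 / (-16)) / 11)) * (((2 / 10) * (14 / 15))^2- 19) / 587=2880333 / 1175174000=0.00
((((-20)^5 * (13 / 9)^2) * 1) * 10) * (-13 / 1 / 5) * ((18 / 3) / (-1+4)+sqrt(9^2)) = 154668800000 / 81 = 1909491358.02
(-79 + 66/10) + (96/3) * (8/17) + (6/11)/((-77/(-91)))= -583124/10285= -56.70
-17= -17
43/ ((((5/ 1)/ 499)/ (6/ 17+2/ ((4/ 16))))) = 3046894/ 85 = 35845.81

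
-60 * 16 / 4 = -240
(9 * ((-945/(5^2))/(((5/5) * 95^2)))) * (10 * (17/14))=-4131/9025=-0.46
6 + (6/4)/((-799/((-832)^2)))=-1033542/799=-1293.54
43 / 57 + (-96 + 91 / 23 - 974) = -1396594 / 1311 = -1065.29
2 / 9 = 0.22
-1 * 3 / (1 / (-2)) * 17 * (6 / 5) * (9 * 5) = 5508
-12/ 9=-4/ 3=-1.33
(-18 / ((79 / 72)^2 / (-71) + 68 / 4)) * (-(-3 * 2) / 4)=-9937728 / 6250847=-1.59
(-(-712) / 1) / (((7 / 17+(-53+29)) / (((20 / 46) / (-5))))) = 24208 / 9223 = 2.62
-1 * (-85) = 85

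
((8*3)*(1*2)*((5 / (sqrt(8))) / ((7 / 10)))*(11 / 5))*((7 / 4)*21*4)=27720*sqrt(2)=39202.00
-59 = -59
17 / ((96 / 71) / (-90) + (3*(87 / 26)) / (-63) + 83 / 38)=31303545 / 3700901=8.46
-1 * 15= -15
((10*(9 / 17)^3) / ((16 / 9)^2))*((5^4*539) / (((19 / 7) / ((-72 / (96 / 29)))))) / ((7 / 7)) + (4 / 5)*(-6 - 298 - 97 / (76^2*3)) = -17266202079860851 / 13621194240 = -1267598.26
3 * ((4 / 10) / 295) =6 / 1475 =0.00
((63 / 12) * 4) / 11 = 21 / 11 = 1.91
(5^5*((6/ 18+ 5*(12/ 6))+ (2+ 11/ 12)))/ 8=165625/ 32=5175.78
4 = 4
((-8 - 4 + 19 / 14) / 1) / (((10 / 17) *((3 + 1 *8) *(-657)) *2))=2533 / 2023560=0.00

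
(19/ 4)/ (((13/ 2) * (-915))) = -19/ 23790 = -0.00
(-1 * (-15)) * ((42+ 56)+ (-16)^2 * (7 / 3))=10430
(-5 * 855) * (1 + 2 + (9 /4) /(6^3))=-411825 /32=-12869.53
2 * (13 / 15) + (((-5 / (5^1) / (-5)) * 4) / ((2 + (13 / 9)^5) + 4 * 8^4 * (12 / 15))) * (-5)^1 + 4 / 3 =178107267374 / 58084233285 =3.07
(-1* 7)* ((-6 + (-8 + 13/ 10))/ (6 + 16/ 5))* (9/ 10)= 8001/ 920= 8.70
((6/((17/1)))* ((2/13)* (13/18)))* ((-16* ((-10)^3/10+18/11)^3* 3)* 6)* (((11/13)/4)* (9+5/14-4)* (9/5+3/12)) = 4674209227920/187187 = 24970800.47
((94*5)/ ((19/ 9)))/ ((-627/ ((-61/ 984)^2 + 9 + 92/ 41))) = -2559313795/ 640824096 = -3.99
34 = 34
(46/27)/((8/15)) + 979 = 35359/36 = 982.19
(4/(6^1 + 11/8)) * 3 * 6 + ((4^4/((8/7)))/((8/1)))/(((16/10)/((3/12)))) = 14.14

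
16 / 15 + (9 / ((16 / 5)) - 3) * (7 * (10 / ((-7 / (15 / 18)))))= 2.63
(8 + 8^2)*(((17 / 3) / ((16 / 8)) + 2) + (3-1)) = 492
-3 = -3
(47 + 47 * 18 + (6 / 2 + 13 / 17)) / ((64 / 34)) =15245 / 32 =476.41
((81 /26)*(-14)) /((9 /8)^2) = -448 /13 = -34.46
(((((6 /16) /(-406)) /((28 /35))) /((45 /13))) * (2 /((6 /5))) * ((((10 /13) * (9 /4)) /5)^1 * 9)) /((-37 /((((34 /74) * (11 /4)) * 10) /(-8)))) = -42075 /569153536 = -0.00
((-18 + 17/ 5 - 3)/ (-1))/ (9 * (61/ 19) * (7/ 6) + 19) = 3344/ 10015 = 0.33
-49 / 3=-16.33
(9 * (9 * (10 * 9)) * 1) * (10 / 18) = 4050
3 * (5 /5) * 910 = 2730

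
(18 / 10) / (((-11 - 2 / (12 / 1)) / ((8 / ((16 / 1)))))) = -27 / 335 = -0.08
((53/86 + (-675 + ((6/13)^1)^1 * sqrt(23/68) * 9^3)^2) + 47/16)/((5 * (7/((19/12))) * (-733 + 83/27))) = -14.24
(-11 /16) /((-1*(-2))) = -11 /32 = -0.34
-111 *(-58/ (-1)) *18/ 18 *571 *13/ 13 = -3676098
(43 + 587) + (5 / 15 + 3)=633.33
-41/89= -0.46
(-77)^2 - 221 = 5708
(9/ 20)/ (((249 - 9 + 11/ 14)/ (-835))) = -10521/ 6742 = -1.56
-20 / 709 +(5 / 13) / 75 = -0.02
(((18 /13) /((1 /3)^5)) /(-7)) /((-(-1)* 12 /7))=-28.04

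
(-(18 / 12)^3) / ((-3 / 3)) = 27 / 8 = 3.38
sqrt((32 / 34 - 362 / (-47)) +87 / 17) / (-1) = -sqrt(8785005) / 799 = -3.71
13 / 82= 0.16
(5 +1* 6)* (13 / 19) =143 / 19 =7.53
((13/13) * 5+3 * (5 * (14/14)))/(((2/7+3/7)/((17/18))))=238/9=26.44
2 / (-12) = -0.17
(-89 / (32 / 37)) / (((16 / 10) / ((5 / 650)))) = -3293 / 6656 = -0.49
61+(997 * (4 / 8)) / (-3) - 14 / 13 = -8287 / 78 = -106.24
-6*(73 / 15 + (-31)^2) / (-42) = 14488 / 105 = 137.98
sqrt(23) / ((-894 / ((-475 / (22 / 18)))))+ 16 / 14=8 / 7+ 1425 * sqrt(23) / 3278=3.23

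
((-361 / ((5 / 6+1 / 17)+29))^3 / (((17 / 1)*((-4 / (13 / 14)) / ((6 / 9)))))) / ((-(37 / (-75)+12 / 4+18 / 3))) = -119307178068975 / 63293774607217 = -1.88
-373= -373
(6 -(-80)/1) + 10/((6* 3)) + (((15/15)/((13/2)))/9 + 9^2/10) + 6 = 117787/1170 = 100.67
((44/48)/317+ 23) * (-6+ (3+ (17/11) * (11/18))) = -3237611/68472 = -47.28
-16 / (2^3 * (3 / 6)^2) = -8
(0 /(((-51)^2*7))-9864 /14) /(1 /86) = -424152 /7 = -60593.14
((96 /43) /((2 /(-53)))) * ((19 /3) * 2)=-32224 /43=-749.40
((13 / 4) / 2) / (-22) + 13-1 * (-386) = 70211 / 176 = 398.93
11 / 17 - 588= -9985 / 17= -587.35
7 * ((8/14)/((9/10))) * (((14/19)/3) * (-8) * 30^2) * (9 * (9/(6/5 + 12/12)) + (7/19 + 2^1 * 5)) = -4418176000/11913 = -370870.14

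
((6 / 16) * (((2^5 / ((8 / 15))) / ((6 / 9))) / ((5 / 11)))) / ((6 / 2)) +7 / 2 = 113 / 4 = 28.25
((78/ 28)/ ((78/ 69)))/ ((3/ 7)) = 23/ 4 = 5.75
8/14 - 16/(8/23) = -318/7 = -45.43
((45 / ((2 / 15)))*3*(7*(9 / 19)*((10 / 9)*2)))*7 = 992250 / 19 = 52223.68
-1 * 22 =-22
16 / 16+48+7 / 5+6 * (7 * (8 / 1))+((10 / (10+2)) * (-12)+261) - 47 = 2952 / 5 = 590.40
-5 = -5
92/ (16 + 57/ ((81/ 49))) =2484/ 1363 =1.82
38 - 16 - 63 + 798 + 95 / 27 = 20534 / 27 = 760.52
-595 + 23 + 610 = 38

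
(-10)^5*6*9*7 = -37800000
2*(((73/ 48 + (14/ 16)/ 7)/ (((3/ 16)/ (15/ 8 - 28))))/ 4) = -16511/ 144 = -114.66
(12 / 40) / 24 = 1 / 80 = 0.01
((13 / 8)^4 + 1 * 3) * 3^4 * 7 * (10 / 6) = 38602305 / 4096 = 9424.39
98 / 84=7 / 6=1.17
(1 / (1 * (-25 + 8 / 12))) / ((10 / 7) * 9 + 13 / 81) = -1701 / 538813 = -0.00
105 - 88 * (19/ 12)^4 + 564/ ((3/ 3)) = 115.94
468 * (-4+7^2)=21060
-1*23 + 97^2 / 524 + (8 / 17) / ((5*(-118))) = -13256741 / 2627860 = -5.04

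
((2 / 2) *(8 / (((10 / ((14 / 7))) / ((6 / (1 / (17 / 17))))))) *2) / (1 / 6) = 576 / 5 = 115.20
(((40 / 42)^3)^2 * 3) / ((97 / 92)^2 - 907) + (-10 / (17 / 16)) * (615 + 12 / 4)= -21674719482916562240 / 3726436839193341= -5816.47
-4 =-4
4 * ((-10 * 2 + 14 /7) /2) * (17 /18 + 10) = -394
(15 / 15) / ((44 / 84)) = 1.91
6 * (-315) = -1890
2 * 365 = 730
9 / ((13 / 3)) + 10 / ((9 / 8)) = 1283 / 117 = 10.97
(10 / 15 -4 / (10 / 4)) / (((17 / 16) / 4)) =-896 / 255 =-3.51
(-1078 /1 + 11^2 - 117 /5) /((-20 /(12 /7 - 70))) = -585789 /175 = -3347.37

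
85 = 85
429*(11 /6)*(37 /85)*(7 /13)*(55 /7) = 49247 /34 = 1448.44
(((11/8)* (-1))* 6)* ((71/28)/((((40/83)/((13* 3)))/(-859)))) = 6514905969/4480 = 1454220.08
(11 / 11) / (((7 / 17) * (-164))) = -17 / 1148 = -0.01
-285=-285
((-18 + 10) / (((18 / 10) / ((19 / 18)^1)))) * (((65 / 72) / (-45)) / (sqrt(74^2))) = 1235 / 971028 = 0.00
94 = 94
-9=-9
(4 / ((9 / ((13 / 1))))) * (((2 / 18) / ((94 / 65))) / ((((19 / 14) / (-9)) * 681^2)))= -23660 / 3727247157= -0.00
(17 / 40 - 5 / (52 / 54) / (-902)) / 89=101021 / 20872280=0.00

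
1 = 1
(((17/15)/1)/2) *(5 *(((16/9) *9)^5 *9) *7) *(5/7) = 133693440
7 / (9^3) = 7 / 729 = 0.01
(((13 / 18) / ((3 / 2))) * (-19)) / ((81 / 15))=-1235 / 729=-1.69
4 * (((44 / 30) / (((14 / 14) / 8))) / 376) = 88 / 705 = 0.12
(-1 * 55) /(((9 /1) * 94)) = -55 /846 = -0.07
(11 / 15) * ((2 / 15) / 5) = 22 / 1125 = 0.02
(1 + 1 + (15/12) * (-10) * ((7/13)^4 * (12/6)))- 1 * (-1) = 0.90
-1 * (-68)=68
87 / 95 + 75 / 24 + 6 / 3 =4591 / 760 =6.04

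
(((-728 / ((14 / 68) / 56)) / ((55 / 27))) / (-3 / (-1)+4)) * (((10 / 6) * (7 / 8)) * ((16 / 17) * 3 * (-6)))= 3773952 / 11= 343086.55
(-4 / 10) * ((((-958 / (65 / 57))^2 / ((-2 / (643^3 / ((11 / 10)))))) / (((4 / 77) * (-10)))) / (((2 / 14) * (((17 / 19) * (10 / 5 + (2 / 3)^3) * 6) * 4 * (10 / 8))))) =-1660526639793615703977 / 222657500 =-7457761987777.71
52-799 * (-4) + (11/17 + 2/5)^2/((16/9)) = 375540089/115600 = 3248.62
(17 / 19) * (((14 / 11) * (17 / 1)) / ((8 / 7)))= 14161 / 836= 16.94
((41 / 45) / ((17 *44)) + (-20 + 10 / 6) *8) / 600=-4936759 / 20196000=-0.24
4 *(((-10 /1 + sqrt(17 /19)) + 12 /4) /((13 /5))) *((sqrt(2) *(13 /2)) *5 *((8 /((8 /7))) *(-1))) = 350 *sqrt(2) *(133-sqrt(323)) /19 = 2996.62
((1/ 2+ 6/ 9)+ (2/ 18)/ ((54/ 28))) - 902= -437777/ 486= -900.78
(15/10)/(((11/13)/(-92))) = -1794/11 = -163.09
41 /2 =20.50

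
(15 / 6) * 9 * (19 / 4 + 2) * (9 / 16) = 10935 / 128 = 85.43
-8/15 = -0.53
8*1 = 8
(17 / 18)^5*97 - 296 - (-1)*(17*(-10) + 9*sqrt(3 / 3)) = -725806447 / 1889568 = -384.11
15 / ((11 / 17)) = 255 / 11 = 23.18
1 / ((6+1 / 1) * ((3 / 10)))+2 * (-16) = -31.52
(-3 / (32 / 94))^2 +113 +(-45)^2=567209 / 256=2215.66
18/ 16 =9/ 8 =1.12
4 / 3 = 1.33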